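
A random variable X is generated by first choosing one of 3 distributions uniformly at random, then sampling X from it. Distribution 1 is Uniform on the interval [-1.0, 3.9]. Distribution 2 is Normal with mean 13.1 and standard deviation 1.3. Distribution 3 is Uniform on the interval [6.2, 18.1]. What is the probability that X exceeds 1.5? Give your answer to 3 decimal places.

Conditional on each component, P(X > 1.5): 1: 0.489796; 2: 1; 3: 1.
By total probability, P(X > 1.5) = 0.333333·0.489796 + 0.333333·1 + 0.333333·1 = 0.829932.

0.830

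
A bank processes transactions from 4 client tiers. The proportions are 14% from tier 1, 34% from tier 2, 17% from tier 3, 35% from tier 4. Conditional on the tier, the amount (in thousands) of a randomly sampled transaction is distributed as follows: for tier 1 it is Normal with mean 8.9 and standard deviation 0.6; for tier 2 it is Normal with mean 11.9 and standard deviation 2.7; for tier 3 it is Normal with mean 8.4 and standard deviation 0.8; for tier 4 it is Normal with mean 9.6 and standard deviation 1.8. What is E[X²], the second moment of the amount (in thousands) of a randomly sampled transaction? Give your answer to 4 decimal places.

For each component E[X²] = Var + (mean)², giving 1: 79.57; 2: 148.9; 3: 71.2; 4: 95.4.
Overall E[X²] = 0.14·79.57 + 0.34·148.9 + 0.17·71.2 + 0.35·95.4 = 107.26.

107.2598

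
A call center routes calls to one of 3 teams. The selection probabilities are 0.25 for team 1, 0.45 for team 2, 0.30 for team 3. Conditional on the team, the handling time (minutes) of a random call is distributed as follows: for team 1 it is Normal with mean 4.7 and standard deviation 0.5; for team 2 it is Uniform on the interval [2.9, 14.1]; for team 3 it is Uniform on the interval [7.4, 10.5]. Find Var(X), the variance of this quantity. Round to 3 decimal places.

Per component, 1: μ=4.7, E[X²]=22.34; 2: μ=8.5, E[X²]=82.7033; 3: μ=8.95, E[X²]=80.9033.
E[X] = 0.25·4.7 + 0.45·8.5 + 0.3·8.95 = 7.685.
E[X²] = 0.25·22.34 + 0.45·82.7033 + 0.3·80.9033 = 67.0725.
Var(X) = E[X²] − (E[X])² = 67.0725 − 59.0592 = 8.01328.

8.013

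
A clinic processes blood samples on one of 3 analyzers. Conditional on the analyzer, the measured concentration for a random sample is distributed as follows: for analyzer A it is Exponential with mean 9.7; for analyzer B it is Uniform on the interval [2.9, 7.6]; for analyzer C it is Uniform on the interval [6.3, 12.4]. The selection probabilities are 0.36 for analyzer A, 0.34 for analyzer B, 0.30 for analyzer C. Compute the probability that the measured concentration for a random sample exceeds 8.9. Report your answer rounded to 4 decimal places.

0.3160

Conditional on each analyzer, P(X > 8.9): A: 0.399506; B: 0; C: 0.57377.
By total probability, P(X > 8.9) = 0.36·0.399506 + 0.34·0 + 0.3·0.57377 = 0.315953.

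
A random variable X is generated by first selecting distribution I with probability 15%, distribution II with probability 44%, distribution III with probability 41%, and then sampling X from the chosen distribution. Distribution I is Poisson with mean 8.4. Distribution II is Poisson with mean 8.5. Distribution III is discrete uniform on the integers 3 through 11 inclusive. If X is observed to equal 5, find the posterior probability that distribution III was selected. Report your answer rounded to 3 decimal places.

Likelihoods P(X=5 | ·): I: 0.0783685; II: 0.0752333; III: 0.111111.
Posterior ∝ prior × likelihood. Numerator for III: 0.41·0.111111 = 0.0455556.
Normalizing constant: 0.15·0.0783685 + 0.44·0.0752333 + 0.41·0.111111 = 0.0904135.
P(III | observation) = 0.0455556 / 0.0904135 = 0.503858.

0.504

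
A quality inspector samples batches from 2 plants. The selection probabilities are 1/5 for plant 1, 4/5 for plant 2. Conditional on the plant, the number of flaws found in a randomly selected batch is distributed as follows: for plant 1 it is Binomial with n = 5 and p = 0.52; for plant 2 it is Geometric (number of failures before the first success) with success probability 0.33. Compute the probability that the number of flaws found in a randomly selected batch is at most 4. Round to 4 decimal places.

0.8844

Conditional on each plant, P(X ≤ 4): 1: 0.96198; 2: 0.864987.
By total probability, P(X ≤ 4) = 0.2·0.96198 + 0.8·0.864987 = 0.884386.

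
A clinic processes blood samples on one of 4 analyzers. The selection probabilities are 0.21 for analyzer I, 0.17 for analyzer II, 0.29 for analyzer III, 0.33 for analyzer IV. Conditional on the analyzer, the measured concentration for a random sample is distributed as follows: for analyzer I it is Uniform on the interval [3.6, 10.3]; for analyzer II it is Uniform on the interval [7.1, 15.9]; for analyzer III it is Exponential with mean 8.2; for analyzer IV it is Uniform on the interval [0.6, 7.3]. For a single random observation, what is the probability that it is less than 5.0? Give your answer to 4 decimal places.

Conditional on each analyzer, P(X < 5.0): I: 0.208955; II: 0; III: 0.456517; IV: 0.656716.
By total probability, P(X < 5.0) = 0.21·0.208955 + 0.17·0 + 0.29·0.456517 + 0.33·0.656716 = 0.392987.

0.3930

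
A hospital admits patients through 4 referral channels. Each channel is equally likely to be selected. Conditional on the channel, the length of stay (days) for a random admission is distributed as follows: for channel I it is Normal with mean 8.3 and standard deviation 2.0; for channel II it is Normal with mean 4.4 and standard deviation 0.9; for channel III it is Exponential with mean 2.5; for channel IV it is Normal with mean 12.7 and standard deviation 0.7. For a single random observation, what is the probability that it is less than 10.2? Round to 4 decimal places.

0.7031

Conditional on each channel, P(X < 10.2): I: 0.828944; II: 1; III: 0.983093; IV: 0.00017752.
By total probability, P(X < 10.2) = 0.25·0.828944 + 0.25·1 + 0.25·0.983093 + 0.25·0.00017752 = 0.703053.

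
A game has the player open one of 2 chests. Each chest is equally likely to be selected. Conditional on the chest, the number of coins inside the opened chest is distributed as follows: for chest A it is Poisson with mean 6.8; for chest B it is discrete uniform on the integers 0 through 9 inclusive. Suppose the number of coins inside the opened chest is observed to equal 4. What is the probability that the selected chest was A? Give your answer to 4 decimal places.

0.4981

Likelihoods P(X=4 | ·): A: 0.0992252; B: 0.1.
Posterior ∝ prior × likelihood. Numerator for A: 0.5·0.0992252 = 0.0496126.
Normalizing constant: 0.5·0.0992252 + 0.5·0.1 = 0.0996126.
P(A | observation) = 0.0496126 / 0.0996126 = 0.498055.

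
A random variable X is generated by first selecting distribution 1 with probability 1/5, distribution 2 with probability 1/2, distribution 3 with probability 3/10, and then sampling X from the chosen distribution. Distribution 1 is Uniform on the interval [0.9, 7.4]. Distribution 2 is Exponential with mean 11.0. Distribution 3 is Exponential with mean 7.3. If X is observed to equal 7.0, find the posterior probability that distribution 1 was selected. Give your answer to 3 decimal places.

Likelihoods f(7.0 | ·): 1: 0.153846; 2: 0.0481103; 3: 0.0525086.
Posterior ∝ prior × likelihood. Numerator for 1: 0.2·0.153846 = 0.0307692.
Normalizing constant: 0.2·0.153846 + 0.5·0.0481103 + 0.3·0.0525086 = 0.070577.
P(1 | observation) = 0.0307692 / 0.070577 = 0.435967.

0.436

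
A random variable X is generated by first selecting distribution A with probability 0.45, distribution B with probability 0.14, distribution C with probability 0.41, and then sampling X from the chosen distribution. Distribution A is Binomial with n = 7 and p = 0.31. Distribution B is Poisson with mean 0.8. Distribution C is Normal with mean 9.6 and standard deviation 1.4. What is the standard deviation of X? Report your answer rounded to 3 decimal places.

Per component, A: μ=2.17, E[X²]=6.2062; B: μ=0.8, E[X²]=1.44; C: μ=9.6, E[X²]=94.12.
E[X] = 0.45·2.17 + 0.14·0.8 + 0.41·9.6 = 5.0245.
E[X²] = 0.45·6.2062 + 0.14·1.44 + 0.41·94.12 = 41.5836.
Var(X) = E[X²] − (E[X])² = 41.5836 − 25.2456 = 16.338.
SD(X) = √16.338 = 4.04203.

4.042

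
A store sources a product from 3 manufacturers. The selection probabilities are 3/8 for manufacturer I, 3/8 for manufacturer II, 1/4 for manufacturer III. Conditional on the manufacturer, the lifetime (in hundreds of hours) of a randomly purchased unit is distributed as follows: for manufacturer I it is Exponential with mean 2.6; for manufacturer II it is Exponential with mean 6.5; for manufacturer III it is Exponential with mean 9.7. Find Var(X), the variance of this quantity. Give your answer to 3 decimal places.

Per component, I: μ=2.6, E[X²]=13.52; II: μ=6.5, E[X²]=84.5; III: μ=9.7, E[X²]=188.18.
E[X] = 0.375·2.6 + 0.375·6.5 + 0.25·9.7 = 5.8375.
E[X²] = 0.375·13.52 + 0.375·84.5 + 0.25·188.18 = 83.8025.
Var(X) = E[X²] − (E[X])² = 83.8025 − 34.0764 = 49.7261.

49.726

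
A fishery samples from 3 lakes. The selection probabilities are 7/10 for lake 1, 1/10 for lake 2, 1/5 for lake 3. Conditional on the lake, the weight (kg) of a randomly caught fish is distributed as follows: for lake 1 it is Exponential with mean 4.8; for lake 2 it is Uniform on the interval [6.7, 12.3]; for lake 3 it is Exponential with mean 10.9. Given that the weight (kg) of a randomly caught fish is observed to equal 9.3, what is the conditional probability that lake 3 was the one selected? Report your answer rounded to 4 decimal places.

Likelihoods f(9.3 | ·): 1: 0.0300133; 2: 0.178571; 3: 0.0390867.
Posterior ∝ prior × likelihood. Numerator for 3: 0.2·0.0390867 = 0.00781733.
Normalizing constant: 0.7·0.0300133 + 0.1·0.178571 + 0.2·0.0390867 = 0.0466838.
P(3 | observation) = 0.00781733 / 0.0466838 = 0.167453.

0.1675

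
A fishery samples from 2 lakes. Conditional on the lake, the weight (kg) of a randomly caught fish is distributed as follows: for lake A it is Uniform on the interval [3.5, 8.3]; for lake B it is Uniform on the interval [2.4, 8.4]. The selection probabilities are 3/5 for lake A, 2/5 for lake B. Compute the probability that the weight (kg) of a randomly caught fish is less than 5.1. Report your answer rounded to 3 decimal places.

Conditional on each lake, P(X < 5.1): A: 0.333333; B: 0.45.
By total probability, P(X < 5.1) = 0.6·0.333333 + 0.4·0.45 = 0.38.

0.380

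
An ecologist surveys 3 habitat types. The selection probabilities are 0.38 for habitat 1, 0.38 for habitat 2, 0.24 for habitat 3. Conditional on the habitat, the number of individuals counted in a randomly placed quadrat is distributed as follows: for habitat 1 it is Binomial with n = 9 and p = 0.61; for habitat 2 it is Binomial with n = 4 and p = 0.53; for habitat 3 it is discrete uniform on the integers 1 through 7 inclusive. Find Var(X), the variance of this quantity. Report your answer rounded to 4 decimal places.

4.3170

Per component, 1: μ=5.49, E[X²]=32.2812; 2: μ=2.12, E[X²]=5.4908; 3: μ=4, E[X²]=20.
E[X] = 0.38·5.49 + 0.38·2.12 + 0.24·4 = 3.8518.
E[X²] = 0.38·32.2812 + 0.38·5.4908 + 0.24·20 = 19.1534.
Var(X) = E[X²] − (E[X])² = 19.1534 − 14.8364 = 4.317.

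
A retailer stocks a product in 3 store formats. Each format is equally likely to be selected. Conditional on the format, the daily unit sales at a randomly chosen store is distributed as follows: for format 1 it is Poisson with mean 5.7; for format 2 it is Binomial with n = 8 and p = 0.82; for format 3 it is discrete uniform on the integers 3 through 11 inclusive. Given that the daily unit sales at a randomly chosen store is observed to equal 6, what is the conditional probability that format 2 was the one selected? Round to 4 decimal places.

Likelihoods P(X=6 | ·): 1: 0.159382; 2: 0.275795; 3: 0.111111.
Posterior ∝ prior × likelihood. Numerator for 2: 0.333333·0.275795 = 0.0919316.
Normalizing constant: 0.333333·0.159382 + 0.333333·0.275795 + 0.333333·0.111111 = 0.182096.
P(2 | observation) = 0.0919316 / 0.182096 = 0.504853.

0.5049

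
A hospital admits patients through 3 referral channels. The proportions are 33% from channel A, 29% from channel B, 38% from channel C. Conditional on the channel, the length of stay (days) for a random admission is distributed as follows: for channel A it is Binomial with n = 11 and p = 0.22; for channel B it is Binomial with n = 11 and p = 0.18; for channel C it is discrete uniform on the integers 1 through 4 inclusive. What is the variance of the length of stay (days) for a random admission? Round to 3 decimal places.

1.618

Per component, A: μ=2.42, E[X²]=7.744; B: μ=1.98, E[X²]=5.544; C: μ=2.5, E[X²]=7.5.
E[X] = 0.33·2.42 + 0.29·1.98 + 0.38·2.5 = 2.3228.
E[X²] = 0.33·7.744 + 0.29·5.544 + 0.38·7.5 = 7.01328.
Var(X) = E[X²] − (E[X])² = 7.01328 − 5.3954 = 1.61788.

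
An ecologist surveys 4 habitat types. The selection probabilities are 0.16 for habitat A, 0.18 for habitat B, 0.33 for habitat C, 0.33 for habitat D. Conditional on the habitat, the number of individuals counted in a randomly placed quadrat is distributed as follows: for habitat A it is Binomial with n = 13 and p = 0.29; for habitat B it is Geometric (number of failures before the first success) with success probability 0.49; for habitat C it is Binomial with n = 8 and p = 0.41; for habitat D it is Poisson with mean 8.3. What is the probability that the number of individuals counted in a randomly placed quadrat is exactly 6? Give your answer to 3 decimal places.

Conditional on each habitat, P(X = 6): A: 0.0928354; B: 0.00862218; C: 0.0462983; D: 0.112847.
By total probability, P(X = 6) = 0.16·0.0928354 + 0.18·0.00862218 + 0.33·0.0462983 + 0.33·0.112847 = 0.0689238.

0.069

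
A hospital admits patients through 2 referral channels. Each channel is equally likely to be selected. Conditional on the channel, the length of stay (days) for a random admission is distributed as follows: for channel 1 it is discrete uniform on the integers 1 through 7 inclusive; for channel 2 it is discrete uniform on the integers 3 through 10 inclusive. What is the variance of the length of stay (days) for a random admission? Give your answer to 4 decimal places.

Per component, 1: μ=4, E[X²]=20; 2: μ=6.5, E[X²]=47.5.
E[X] = 0.5·4 + 0.5·6.5 = 5.25.
E[X²] = 0.5·20 + 0.5·47.5 = 33.75.
Var(X) = E[X²] − (E[X])² = 33.75 − 27.5625 = 6.1875.

6.1875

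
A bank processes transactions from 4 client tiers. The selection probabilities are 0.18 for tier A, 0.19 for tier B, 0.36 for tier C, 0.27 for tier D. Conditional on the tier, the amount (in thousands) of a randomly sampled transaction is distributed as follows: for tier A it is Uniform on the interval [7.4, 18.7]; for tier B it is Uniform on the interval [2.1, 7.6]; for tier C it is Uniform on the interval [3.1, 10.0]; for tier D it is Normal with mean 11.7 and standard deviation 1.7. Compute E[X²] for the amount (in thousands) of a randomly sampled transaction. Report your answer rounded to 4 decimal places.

92.1318

For each component E[X²] = Var + (mean)², giving A: 180.943; B: 26.0433; C: 46.87; D: 139.78.
Overall E[X²] = 0.18·180.943 + 0.19·26.0433 + 0.36·46.87 + 0.27·139.78 = 92.1318.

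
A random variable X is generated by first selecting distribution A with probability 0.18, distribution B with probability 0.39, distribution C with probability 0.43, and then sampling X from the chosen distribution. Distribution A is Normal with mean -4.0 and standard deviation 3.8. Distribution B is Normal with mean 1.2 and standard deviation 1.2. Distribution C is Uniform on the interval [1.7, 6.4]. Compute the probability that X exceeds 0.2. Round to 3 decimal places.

Conditional on each component, P(X > 0.2): A: 0.134523; B: 0.797672; C: 1.
By total probability, P(X > 0.2) = 0.18·0.134523 + 0.39·0.797672 + 0.43·1 = 0.765306.

0.765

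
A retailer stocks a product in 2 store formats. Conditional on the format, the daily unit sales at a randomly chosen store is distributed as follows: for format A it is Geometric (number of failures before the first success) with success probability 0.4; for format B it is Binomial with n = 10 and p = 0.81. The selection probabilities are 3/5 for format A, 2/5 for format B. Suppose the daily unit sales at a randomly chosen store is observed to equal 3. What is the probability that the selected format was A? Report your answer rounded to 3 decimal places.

Likelihoods P(X=3 | ·): A: 0.0864; B: 0.000570048.
Posterior ∝ prior × likelihood. Numerator for A: 0.6·0.0864 = 0.05184.
Normalizing constant: 0.6·0.0864 + 0.4·0.000570048 = 0.052068.
P(A | observation) = 0.05184 / 0.052068 = 0.995621.

0.996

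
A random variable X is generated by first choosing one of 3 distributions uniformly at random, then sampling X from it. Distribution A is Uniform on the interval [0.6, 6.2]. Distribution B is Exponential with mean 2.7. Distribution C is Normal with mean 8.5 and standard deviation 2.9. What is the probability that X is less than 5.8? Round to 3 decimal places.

0.663

Conditional on each component, P(X < 5.8): A: 0.928571; B: 0.8833; C: 0.175918.
By total probability, P(X < 5.8) = 0.333333·0.928571 + 0.333333·0.8833 + 0.333333·0.175918 = 0.662596.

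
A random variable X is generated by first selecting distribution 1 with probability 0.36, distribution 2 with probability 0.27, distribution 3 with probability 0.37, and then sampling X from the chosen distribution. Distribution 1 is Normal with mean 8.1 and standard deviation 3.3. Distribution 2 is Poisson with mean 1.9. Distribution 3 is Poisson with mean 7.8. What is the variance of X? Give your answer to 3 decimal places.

Per component, 1: μ=8.1, E[X²]=76.5; 2: μ=1.9, E[X²]=5.51; 3: μ=7.8, E[X²]=68.64.
E[X] = 0.36·8.1 + 0.27·1.9 + 0.37·7.8 = 6.315.
E[X²] = 0.36·76.5 + 0.27·5.51 + 0.37·68.64 = 54.4245.
Var(X) = E[X²] − (E[X])² = 54.4245 − 39.8792 = 14.5453.

14.545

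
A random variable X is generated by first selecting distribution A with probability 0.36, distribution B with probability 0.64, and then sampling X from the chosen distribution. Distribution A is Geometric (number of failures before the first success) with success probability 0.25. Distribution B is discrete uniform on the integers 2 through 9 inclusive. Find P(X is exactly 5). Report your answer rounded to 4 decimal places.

0.1014

Conditional on each component, P(X = 5): A: 0.0593262; B: 0.125.
By total probability, P(X = 5) = 0.36·0.0593262 + 0.64·0.125 = 0.101357.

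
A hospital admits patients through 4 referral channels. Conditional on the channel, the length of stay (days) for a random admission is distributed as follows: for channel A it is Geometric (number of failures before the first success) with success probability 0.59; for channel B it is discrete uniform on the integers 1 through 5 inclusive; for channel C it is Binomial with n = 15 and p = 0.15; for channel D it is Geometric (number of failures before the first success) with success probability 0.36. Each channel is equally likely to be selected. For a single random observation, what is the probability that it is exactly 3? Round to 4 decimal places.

Conditional on each channel, P(X = 3): A: 0.0406634; B: 0.2; C: 0.21843; D: 0.0943718.
By total probability, P(X = 3) = 0.25·0.0406634 + 0.25·0.2 + 0.25·0.21843 + 0.25·0.0943718 = 0.138366.

0.1384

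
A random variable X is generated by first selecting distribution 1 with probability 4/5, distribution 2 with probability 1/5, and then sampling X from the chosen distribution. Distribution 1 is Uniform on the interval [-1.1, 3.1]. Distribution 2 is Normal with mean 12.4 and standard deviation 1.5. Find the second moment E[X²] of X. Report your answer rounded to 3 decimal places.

33.178

For each component E[X²] = Var + (mean)², giving 1: 2.47; 2: 156.01.
Overall E[X²] = 0.8·2.47 + 0.2·156.01 = 33.178.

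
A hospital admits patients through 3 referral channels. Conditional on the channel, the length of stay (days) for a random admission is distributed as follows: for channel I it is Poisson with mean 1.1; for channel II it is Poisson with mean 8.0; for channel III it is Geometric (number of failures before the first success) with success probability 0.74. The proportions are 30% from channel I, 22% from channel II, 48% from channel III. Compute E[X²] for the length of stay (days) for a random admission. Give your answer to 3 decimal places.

16.820

For each component E[X²] = Var + (mean)², giving I: 2.31; II: 72; III: 0.598247.
Overall E[X²] = 0.3·2.31 + 0.22·72 + 0.48·0.598247 = 16.8202.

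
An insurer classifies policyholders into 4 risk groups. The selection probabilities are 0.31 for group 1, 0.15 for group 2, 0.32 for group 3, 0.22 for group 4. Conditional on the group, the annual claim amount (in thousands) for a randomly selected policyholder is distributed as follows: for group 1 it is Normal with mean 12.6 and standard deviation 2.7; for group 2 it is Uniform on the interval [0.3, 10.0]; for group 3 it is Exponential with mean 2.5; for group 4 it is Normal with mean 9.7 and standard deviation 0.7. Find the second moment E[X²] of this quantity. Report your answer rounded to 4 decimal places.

81.4376

For each component E[X²] = Var + (mean)², giving 1: 166.05; 2: 34.3633; 3: 12.5; 4: 94.58.
Overall E[X²] = 0.31·166.05 + 0.15·34.3633 + 0.32·12.5 + 0.22·94.58 = 81.4376.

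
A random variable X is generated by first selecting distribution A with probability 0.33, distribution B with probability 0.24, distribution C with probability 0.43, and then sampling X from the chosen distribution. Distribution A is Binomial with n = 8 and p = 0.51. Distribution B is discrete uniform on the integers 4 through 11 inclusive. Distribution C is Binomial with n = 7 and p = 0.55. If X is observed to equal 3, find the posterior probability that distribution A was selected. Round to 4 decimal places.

0.4028

Likelihoods P(X=3 | ·): A: 0.209835; B: 0; C: 0.238785.
Posterior ∝ prior × likelihood. Numerator for A: 0.33·0.209835 = 0.0692457.
Normalizing constant: 0.33·0.209835 + 0.24·0 + 0.43·0.238785 = 0.171923.
P(A | observation) = 0.0692457 / 0.171923 = 0.402772.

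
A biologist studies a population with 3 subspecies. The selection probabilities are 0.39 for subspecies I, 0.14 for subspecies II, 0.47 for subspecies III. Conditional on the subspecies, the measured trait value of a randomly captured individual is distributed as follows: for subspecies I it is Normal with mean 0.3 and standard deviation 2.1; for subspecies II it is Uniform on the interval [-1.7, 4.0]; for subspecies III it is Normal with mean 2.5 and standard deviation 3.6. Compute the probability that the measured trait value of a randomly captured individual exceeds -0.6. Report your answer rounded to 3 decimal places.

0.751

Conditional on each subspecies, P(X > -0.6): I: 0.665882; II: 0.807018; III: 0.805412.
By total probability, P(X > -0.6) = 0.39·0.665882 + 0.14·0.807018 + 0.47·0.805412 = 0.75122.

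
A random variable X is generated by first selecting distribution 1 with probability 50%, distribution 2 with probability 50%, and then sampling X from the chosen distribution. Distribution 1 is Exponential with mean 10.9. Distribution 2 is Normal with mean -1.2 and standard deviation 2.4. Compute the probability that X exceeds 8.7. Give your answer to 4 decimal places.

0.2251

Conditional on each component, P(X > 8.7): 1: 0.450154; 2: 1.85367e-05.
By total probability, P(X > 8.7) = 0.5·0.450154 + 0.5·1.85367e-05 = 0.225086.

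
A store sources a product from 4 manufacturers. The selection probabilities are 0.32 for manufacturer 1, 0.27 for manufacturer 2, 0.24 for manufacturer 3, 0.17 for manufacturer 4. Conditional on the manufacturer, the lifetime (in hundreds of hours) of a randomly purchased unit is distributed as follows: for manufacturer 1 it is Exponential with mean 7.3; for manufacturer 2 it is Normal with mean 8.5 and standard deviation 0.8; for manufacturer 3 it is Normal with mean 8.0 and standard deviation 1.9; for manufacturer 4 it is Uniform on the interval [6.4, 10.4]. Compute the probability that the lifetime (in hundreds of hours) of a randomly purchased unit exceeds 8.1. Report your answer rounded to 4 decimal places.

0.5049

Conditional on each manufacturer, P(X > 8.1): 1: 0.329694; 2: 0.691462; 3: 0.479013; 4: 0.575.
By total probability, P(X > 8.1) = 0.32·0.329694 + 0.27·0.691462 + 0.24·0.479013 + 0.17·0.575 = 0.50491.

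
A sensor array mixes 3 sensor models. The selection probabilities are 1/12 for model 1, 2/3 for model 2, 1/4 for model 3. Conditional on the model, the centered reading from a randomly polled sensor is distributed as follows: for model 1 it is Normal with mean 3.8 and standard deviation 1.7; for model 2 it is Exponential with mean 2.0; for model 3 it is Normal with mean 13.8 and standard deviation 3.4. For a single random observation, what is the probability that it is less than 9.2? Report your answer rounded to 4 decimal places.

0.7652

Conditional on each model, P(X < 9.2): 1: 0.999255; 2: 0.989948; 3: 0.0880372.
By total probability, P(X < 9.2) = 0.0833333·0.999255 + 0.666667·0.989948 + 0.25·0.0880372 = 0.765246.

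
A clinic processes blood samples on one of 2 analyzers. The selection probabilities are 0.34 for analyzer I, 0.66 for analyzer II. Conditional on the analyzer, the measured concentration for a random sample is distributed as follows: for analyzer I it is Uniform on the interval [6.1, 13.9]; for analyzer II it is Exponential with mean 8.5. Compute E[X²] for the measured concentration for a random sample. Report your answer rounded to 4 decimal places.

For each component E[X²] = Var + (mean)², giving I: 105.07; II: 144.5.
Overall E[X²] = 0.34·105.07 + 0.66·144.5 = 131.094.

131.0938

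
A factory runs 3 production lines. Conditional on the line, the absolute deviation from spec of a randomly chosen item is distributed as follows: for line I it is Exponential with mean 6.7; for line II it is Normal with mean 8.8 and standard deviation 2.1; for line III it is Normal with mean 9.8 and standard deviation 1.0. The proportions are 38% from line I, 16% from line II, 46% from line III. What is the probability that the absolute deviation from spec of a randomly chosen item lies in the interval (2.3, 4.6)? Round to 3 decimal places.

Conditional on each line, P(2.3 < X < 4.6): I: 0.206136; II: 0.0217669; III: 9.96442e-08.
By total probability, P(2.3 < X < 4.6) = 0.38·0.206136 + 0.16·0.0217669 + 0.46·9.96442e-08 = 0.0818145.

0.082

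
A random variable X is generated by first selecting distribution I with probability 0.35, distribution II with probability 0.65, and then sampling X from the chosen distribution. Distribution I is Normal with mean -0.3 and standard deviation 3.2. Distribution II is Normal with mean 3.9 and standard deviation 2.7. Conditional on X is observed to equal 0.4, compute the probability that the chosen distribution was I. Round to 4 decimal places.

0.5068

Likelihoods f(0.4 | ·): I: 0.121722; II: 0.0637757.
Posterior ∝ prior × likelihood. Numerator for I: 0.35·0.121722 = 0.0426027.
Normalizing constant: 0.35·0.121722 + 0.65·0.0637757 = 0.084057.
P(I | observation) = 0.0426027 / 0.084057 = 0.506832.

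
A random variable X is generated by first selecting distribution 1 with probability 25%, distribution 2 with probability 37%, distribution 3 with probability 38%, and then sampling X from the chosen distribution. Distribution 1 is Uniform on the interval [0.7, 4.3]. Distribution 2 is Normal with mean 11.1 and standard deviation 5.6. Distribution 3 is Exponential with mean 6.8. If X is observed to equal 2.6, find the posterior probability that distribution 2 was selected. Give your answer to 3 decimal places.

0.072

Likelihoods f(2.6 | ·): 1: 0.277778; 2: 0.0225133; 3: 0.100332.
Posterior ∝ prior × likelihood. Numerator for 2: 0.37·0.0225133 = 0.00832991.
Normalizing constant: 0.25·0.277778 + 0.37·0.0225133 + 0.38·0.100332 = 0.1159.
P(2 | observation) = 0.00832991 / 0.1159 = 0.0718713.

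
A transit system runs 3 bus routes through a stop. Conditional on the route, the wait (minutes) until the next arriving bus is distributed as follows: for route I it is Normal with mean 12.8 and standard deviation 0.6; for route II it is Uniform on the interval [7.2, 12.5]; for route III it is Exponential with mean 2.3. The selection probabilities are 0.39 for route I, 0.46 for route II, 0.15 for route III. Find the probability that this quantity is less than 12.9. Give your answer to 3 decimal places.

Conditional on each route, P(X < 12.9): I: 0.566184; II: 1; III: 0.996334.
By total probability, P(X < 12.9) = 0.39·0.566184 + 0.46·1 + 0.15·0.996334 = 0.830262.

0.830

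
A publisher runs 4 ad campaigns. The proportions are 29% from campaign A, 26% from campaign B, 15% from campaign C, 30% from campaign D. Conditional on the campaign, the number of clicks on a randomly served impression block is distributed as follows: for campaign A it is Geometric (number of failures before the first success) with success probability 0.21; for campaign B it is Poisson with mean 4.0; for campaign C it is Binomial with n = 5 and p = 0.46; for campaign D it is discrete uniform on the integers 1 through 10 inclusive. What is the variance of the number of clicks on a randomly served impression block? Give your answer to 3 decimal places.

10.005

Per component, A: μ=3.7619, E[X²]=32.0658; B: μ=4, E[X²]=20; C: μ=2.3, E[X²]=6.532; D: μ=5.5, E[X²]=38.5.
E[X] = 0.29·3.7619 + 0.26·4 + 0.15·2.3 + 0.3·5.5 = 4.12595.
E[X²] = 0.29·32.0658 + 0.26·20 + 0.15·6.532 + 0.3·38.5 = 27.0289.
Var(X) = E[X²] − (E[X])² = 27.0289 − 17.0235 = 10.0054.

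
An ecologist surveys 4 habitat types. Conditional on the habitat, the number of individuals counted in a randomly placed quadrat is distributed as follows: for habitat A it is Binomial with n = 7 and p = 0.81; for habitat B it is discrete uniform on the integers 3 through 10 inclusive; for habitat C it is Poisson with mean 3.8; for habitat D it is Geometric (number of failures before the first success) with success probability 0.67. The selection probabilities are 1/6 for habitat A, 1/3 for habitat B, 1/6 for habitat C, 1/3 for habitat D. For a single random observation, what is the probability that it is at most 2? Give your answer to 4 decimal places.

Conditional on each habitat, P(X ≤ 2): A: 0.00368728; B: 0; C: 0.268897; D: 0.964063.
By total probability, P(X ≤ 2) = 0.166667·0.00368728 + 0.333333·0 + 0.166667·0.268897 + 0.333333·0.964063 = 0.366785.

0.3668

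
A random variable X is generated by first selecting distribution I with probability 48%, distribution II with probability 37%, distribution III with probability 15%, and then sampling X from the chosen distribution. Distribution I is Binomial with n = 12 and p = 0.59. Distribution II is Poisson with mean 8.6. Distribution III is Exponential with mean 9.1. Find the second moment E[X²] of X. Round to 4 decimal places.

80.8442

For each component E[X²] = Var + (mean)², giving I: 53.0292; II: 82.56; III: 165.62.
Overall E[X²] = 0.48·53.0292 + 0.37·82.56 + 0.15·165.62 = 80.8442.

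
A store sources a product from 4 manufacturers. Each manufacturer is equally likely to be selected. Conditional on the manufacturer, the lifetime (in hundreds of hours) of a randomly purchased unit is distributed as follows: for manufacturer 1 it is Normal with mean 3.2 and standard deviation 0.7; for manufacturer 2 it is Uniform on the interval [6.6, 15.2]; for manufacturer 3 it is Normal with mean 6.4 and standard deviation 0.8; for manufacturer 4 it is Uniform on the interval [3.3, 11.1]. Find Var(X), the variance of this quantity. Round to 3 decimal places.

10.598

Per component, 1: μ=3.2, E[X²]=10.73; 2: μ=10.9, E[X²]=124.973; 3: μ=6.4, E[X²]=41.6; 4: μ=7.2, E[X²]=56.91.
E[X] = 0.25·3.2 + 0.25·10.9 + 0.25·6.4 + 0.25·7.2 = 6.925.
E[X²] = 0.25·10.73 + 0.25·124.973 + 0.25·41.6 + 0.25·56.91 = 58.5533.
Var(X) = E[X²] − (E[X])² = 58.5533 − 47.9556 = 10.5977.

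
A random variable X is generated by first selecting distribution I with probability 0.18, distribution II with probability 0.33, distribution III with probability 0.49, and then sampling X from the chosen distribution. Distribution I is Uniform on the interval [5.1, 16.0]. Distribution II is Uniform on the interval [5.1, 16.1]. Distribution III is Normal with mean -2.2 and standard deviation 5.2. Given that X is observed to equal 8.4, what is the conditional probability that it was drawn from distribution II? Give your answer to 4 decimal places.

0.5857

Likelihoods f(8.4 | ·): I: 0.0917431; II: 0.0909091; III: 0.00960703.
Posterior ∝ prior × likelihood. Numerator for II: 0.33·0.0909091 = 0.03.
Normalizing constant: 0.18·0.0917431 + 0.33·0.0909091 + 0.49·0.00960703 = 0.0512212.
P(II | observation) = 0.03 / 0.0512212 = 0.585695.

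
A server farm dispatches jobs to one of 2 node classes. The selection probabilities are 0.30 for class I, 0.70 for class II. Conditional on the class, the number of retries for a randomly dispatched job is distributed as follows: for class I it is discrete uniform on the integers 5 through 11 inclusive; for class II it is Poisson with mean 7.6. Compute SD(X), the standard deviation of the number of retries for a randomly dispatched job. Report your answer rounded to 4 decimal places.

Per component, I: μ=8, E[X²]=68; II: μ=7.6, E[X²]=65.36.
E[X] = 0.3·8 + 0.7·7.6 = 7.72.
E[X²] = 0.3·68 + 0.7·65.36 = 66.152.
Var(X) = E[X²] − (E[X])² = 66.152 − 59.5984 = 6.5536.
SD(X) = √6.5536 = 2.56.

2.5600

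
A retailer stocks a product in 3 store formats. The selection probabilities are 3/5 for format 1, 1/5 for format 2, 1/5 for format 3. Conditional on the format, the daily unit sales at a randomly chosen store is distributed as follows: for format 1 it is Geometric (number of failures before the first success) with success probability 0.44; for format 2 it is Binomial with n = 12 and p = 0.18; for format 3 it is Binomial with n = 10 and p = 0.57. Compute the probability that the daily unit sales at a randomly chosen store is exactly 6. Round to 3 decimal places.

0.059

Conditional on each format, P(X = 6): 1: 0.01357; 2: 0.00955411; 3: 0.246231.
By total probability, P(X = 6) = 0.6·0.01357 + 0.2·0.00955411 + 0.2·0.246231 = 0.059299.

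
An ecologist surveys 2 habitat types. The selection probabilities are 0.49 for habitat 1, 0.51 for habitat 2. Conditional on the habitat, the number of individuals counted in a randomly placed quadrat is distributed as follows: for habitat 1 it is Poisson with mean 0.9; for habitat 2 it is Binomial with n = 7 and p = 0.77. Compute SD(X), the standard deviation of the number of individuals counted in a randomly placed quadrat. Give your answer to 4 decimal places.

Per component, 1: μ=0.9, E[X²]=1.71; 2: μ=5.39, E[X²]=30.2918.
E[X] = 0.49·0.9 + 0.51·5.39 = 3.1899.
E[X²] = 0.49·1.71 + 0.51·30.2918 = 16.2867.
Var(X) = E[X²] − (E[X])² = 16.2867 − 10.1755 = 6.11126.
SD(X) = √6.11126 = 2.4721.

2.4721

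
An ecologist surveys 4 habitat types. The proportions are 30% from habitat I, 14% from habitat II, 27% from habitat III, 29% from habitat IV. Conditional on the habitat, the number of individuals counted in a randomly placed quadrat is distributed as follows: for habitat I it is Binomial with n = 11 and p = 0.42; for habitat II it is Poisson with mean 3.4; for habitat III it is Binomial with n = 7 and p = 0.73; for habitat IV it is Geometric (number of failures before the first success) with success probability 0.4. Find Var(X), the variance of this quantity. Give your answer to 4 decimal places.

4.9463

Per component, I: μ=4.62, E[X²]=24.024; II: μ=3.4, E[X²]=14.96; III: μ=5.11, E[X²]=27.4918; IV: μ=1.5, E[X²]=6.
E[X] = 0.3·4.62 + 0.14·3.4 + 0.27·5.11 + 0.29·1.5 = 3.6767.
E[X²] = 0.3·24.024 + 0.14·14.96 + 0.27·27.4918 + 0.29·6 = 18.4644.
Var(X) = E[X²] − (E[X])² = 18.4644 − 13.5181 = 4.94626.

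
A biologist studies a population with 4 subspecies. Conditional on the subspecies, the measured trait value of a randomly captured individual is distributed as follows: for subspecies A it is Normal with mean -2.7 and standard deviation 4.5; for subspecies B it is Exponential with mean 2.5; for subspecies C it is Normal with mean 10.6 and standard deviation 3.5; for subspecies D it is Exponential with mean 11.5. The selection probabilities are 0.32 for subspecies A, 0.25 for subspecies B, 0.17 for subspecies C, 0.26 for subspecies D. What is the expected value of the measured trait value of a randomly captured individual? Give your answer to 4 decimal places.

Component means — A: -2.7; B: 2.5; C: 10.6; D: 11.5.
E[X] = 0.32·-2.7 + 0.25·2.5 + 0.17·10.6 + 0.26·11.5 = 4.553.

4.5530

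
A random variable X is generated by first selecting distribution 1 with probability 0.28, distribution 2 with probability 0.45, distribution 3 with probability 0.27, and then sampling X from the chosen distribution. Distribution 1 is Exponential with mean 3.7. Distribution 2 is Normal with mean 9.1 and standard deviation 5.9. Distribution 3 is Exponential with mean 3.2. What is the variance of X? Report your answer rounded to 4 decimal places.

30.1850

Per component, 1: μ=3.7, E[X²]=27.38; 2: μ=9.1, E[X²]=117.62; 3: μ=3.2, E[X²]=20.48.
E[X] = 0.28·3.7 + 0.45·9.1 + 0.27·3.2 = 5.995.
E[X²] = 0.28·27.38 + 0.45·117.62 + 0.27·20.48 = 66.125.
Var(X) = E[X²] − (E[X])² = 66.125 − 35.94 = 30.185.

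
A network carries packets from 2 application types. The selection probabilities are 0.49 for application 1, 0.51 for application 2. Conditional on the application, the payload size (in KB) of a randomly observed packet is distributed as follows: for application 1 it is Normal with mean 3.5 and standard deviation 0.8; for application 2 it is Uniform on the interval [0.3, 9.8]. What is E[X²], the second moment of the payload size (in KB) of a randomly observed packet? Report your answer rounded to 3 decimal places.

23.158

For each component E[X²] = Var + (mean)², giving 1: 12.89; 2: 33.0233.
Overall E[X²] = 0.49·12.89 + 0.51·33.0233 = 23.158.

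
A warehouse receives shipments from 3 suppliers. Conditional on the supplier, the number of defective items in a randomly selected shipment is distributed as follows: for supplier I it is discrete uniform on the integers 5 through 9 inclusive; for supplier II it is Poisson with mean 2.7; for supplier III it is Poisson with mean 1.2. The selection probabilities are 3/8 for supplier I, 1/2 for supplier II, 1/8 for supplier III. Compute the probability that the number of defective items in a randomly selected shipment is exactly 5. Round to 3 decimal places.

Conditional on each supplier, P(X = 5): I: 0.2; II: 0.0803605; III: 0.00624556.
By total probability, P(X = 5) = 0.375·0.2 + 0.5·0.0803605 + 0.125·0.00624556 = 0.115961.

0.116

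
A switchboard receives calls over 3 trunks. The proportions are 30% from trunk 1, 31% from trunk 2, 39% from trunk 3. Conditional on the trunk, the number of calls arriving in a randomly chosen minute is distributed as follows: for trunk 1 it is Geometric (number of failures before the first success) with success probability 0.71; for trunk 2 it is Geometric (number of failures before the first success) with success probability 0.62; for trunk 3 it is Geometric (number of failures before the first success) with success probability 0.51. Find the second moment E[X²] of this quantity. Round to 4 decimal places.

For each component E[X²] = Var + (mean)², giving 1: 0.742115; 2: 1.3642; 3: 2.807.
Overall E[X²] = 0.3·0.742115 + 0.31·1.3642 + 0.39·2.807 = 1.74027.

1.7403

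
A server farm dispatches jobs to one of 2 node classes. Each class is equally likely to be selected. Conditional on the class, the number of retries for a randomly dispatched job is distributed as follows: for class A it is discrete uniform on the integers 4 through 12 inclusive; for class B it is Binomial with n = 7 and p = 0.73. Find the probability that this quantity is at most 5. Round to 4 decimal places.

0.4129

Conditional on each class, P(X ≤ 5): A: 0.222222; B: 0.603504.
By total probability, P(X ≤ 5) = 0.5·0.222222 + 0.5·0.603504 = 0.412863.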